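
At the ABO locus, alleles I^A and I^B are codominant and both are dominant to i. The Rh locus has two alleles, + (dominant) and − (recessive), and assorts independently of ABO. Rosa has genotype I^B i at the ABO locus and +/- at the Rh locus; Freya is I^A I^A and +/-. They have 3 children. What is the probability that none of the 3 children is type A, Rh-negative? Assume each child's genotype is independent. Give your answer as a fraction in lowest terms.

ABO cross I^B i × I^A I^A → 1/2 A, 1/2 AB.
Rh cross +/- × +/- → 3/4 Rh+, 1/4 Rh-; so P(type A, Rh-negative) = 1/2 × 1/4 = 1/8 per child.
P(not type A, Rh-negative) = 7/8 for one child; (7/8)^3 = 343/512.

343/512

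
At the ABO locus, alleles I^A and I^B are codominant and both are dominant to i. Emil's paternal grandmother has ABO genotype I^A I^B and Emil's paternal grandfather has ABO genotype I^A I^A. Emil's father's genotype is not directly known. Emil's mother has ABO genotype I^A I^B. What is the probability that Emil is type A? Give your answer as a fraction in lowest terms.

3/8

Emil's father's ABO genotype from I^A I^B × I^A I^A: 1/2 I^A I^A, 1/2 I^A I^B.
Crossing each possibility with the mother I^A I^B and summing P(type A): 1/2·1/2 + 1/2·1/4 = 3/8.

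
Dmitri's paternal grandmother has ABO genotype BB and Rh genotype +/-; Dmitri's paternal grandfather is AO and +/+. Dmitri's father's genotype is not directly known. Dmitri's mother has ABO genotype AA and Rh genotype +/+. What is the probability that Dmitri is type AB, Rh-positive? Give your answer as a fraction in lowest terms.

1/2

Dmitri's father's ABO genotype from BB × AO: 1/2 AB, 1/2 BO.
Crossing each possibility with the mother AA and summing P(type AB): 1/2·1/2 + 1/2·1/2 = 1/2.
Similarly for Rh via the father's Rh distribution: P(Rh+) = 1.
Independent loci: 1/2 × 1 = 1/2.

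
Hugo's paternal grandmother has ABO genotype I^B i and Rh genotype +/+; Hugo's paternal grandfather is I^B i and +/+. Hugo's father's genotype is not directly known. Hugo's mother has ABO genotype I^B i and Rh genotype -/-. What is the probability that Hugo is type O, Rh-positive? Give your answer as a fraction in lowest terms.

1/4

Hugo's father's ABO genotype from I^B i × I^B i: 1/4 I^B I^B, 1/2 I^B i, 1/4 i i.
Crossing each possibility with the mother I^B i and summing P(type O): 1/4·0 + 1/2·1/4 + 1/4·1/2 = 1/4.
Similarly for Rh via the father's Rh distribution: P(Rh+) = 1.
Independent loci: 1/4 × 1 = 1/4.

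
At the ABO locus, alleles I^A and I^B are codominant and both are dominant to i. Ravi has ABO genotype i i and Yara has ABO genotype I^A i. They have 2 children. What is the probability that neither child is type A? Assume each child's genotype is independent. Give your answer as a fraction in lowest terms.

ABO cross i i × I^A i → 1/2 O, 1/2 A.
So P(type A) = 1/2 per child.
P(not type A) = 1/2 for one child; (1/2)^2 = 1/4.

1/4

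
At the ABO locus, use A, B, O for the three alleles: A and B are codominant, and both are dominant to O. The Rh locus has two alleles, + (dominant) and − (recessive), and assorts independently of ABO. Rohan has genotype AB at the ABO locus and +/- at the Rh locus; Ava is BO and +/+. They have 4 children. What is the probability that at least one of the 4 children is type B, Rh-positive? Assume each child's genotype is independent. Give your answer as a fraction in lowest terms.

ABO cross AB × BO → 1/4 A, 1/2 B, 1/4 AB.
Rh cross +/- × +/+ → 1 Rh+; so P(type B, Rh-positive) = 1/2 × 1 = 1/2 per child.
P(none) = (1/2)^4 = 1/16; P(at least one) = 1 − 1/16 = 15/16.

15/16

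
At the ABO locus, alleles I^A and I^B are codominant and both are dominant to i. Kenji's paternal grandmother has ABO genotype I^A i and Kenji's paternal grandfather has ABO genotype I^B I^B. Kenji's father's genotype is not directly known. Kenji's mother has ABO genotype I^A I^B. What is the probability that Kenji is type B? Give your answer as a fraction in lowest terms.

3/8

Kenji's father's ABO genotype from I^A i × I^B I^B: 1/2 I^A I^B, 1/2 I^B i.
Crossing each possibility with the mother I^A I^B and summing P(type B): 1/2·1/4 + 1/2·1/2 = 3/8.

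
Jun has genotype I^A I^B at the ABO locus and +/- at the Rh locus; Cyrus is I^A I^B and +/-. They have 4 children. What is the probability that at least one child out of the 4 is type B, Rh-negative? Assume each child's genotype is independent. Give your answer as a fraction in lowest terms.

ABO cross I^A I^B × I^A I^B → 1/4 A, 1/4 B, 1/2 AB.
Rh cross +/- × +/- → 3/4 Rh+, 1/4 Rh-; so P(type B, Rh-negative) = 1/4 × 1/4 = 1/16 per child.
P(none) = (15/16)^4 = 50625/65536; P(at least one) = 1 − 50625/65536 = 14911/65536.

14911/65536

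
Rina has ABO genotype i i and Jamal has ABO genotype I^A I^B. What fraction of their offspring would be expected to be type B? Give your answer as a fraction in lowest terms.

1/2

ABO cross i i × I^A I^B → offspring phenotypes: 1/2 A, 1/2 B.
So P(type B) = 1/2.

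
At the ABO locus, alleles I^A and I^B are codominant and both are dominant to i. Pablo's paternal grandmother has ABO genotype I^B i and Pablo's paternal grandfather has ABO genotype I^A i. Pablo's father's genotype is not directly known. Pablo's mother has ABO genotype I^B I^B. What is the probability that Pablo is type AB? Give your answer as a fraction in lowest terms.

1/4

Pablo's father's ABO genotype from I^B i × I^A i: 1/4 I^A I^B, 1/4 I^A i, 1/4 I^B i, 1/4 i i.
Crossing each possibility with the mother I^B I^B and summing P(type AB): 1/4·1/2 + 1/4·1/2 + 1/4·0 + 1/4·0 = 1/4.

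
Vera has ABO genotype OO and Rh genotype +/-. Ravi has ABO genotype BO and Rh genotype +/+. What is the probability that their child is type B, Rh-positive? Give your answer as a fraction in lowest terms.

1/2

ABO cross OO × BO → offspring phenotypes: 1/2 O, 1/2 B.
Rh cross +/- × +/+ → 1 Rh+.
Independent loci: P(type B, Rh-positive) = 1/2 × 1 = 1/2.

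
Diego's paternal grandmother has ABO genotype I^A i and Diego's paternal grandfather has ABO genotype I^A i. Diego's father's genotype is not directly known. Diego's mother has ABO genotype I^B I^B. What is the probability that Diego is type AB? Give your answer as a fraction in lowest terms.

Diego's father's ABO genotype from I^A i × I^A i: 1/4 I^A I^A, 1/2 I^A i, 1/4 i i.
Crossing each possibility with the mother I^B I^B and summing P(type AB): 1/4·1 + 1/2·1/2 + 1/4·0 = 1/2.

1/2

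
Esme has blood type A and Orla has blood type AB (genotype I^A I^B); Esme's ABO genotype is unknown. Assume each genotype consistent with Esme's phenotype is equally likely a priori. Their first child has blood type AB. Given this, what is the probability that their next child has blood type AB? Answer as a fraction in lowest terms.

Possible genotypes: Esme ∈ {I^A I^A, I^A i}; Orla ∈ {I^A I^B}.
Weight each parental genotype pair by prior × P(type-AB child):
  I^A I^A × I^A I^B: posterior weight 2/3; P(next child type AB) = 1/2.
  I^A i × I^A I^B: posterior weight 1/3; P(next child type AB) = 1/4.
Weighted sum = 5/12.

5/12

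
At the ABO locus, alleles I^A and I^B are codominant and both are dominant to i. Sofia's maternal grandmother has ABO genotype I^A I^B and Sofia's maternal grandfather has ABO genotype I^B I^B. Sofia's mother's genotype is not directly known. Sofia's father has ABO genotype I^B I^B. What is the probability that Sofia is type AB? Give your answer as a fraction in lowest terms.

Sofia's mother's ABO genotype from I^A I^B × I^B I^B: 1/2 I^A I^B, 1/2 I^B I^B.
Crossing each possibility with the father I^B I^B and summing P(type AB): 1/2·1/2 + 1/2·0 = 1/4.

1/4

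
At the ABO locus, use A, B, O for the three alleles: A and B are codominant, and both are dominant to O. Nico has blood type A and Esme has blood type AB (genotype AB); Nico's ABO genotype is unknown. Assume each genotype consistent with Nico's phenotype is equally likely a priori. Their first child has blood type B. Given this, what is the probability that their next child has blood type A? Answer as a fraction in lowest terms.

Possible genotypes: Nico ∈ {AA, AO}; Esme ∈ {AB}.
Weight each parental genotype pair by prior × P(type-B child):
  AO × AB: posterior weight 1; P(next child type A) = 1/2.
Weighted sum = 1/2.

1/2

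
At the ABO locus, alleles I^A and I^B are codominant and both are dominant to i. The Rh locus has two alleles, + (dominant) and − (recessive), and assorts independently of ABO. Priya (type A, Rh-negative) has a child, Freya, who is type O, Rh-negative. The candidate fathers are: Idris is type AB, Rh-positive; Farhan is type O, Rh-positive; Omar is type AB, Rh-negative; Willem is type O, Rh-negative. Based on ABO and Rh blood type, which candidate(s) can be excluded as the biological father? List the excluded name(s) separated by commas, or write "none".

A candidate is excluded only if no genotype consistent with his phenotype could produce a type O, Rh-negative child with a type A, Rh-negative mother.
Idris (type AB, Rh+): no genotype consistent with that phenotype can produce a type-O Rh- child with a type-A mother.
Omar (type AB, Rh-): no genotype consistent with that phenotype can produce a type-O Rh- child with a type-A mother.

Idris, Omar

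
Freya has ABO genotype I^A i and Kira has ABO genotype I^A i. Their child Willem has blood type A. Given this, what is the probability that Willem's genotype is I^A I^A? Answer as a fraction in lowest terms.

Cross I^A i × I^A i → 1/4 I^A I^A, 1/2 I^A i, 1/4 i i.
Type-A genotypes among offspring: I^A I^A (1/4), I^A i (1/2); total 3/4.
P(I^A I^A | type A) = (1/4) / (3/4) = 1/3.

1/3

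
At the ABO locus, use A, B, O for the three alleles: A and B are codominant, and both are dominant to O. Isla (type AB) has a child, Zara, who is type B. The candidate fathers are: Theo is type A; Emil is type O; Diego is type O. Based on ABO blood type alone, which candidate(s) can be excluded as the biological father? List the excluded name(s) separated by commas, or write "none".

A candidate is excluded only if no genotype consistent with his phenotype could produce a type B child with a type AB mother.
Every candidate has at least one consistent genotype combination, so none can be excluded.

none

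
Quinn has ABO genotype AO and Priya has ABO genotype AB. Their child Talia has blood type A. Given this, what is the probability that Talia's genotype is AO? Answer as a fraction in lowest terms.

Cross AO × AB → 1/4 AA, 1/4 AB, 1/4 AO, 1/4 BO.
Type-A genotypes among offspring: AA (1/4), AO (1/4); total 1/2.
P(AO | type A) = (1/4) / (1/2) = 1/2.

1/2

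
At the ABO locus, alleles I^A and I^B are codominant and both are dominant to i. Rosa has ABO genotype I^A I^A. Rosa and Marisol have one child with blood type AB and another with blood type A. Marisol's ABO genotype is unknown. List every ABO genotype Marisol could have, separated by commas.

I^A I^B, I^B i

For each candidate genotype of Marisol, check whether crossing it with I^A I^A can produce every observed child phenotype.
  I^A I^A → possible child types {A} ✗
  I^A I^B → possible child types {A, AB} ✓
  I^A i → possible child types {A} ✗
  I^B I^B → possible child types {AB} ✗
  I^B i → possible child types {A, AB} ✓
  i i → possible child types {A} ✗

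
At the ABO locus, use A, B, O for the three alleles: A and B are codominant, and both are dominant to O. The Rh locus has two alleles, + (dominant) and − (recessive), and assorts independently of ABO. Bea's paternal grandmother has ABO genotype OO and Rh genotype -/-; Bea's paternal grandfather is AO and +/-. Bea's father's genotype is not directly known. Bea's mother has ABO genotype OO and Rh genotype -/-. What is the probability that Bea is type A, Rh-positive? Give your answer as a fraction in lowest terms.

Bea's father's ABO genotype from OO × AO: 1/2 AO, 1/2 OO.
Crossing each possibility with the mother OO and summing P(type A): 1/2·1/2 + 1/2·0 = 1/4.
Similarly for Rh via the father's Rh distribution: P(Rh+) = 1/4.
Independent loci: 1/4 × 1/4 = 1/16.

1/16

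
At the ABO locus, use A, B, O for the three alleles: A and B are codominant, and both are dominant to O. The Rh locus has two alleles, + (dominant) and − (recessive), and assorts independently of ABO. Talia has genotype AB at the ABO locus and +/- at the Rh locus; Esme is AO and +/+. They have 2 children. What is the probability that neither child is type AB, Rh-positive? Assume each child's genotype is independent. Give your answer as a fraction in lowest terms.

9/16

ABO cross AB × AO → 1/2 A, 1/4 B, 1/4 AB.
Rh cross +/- × +/+ → 1 Rh+; so P(type AB, Rh-positive) = 1/4 × 1 = 1/4 per child.
P(not type AB, Rh-positive) = 3/4 for one child; (3/4)^2 = 9/16.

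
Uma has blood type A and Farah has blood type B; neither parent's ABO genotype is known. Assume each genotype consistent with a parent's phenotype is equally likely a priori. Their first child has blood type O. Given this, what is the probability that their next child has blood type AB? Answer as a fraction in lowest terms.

Possible genotypes: Uma ∈ {I^A I^A, I^A i}; Farah ∈ {I^B I^B, I^B i}.
Weight each parental genotype pair by prior × P(type-O child):
  I^A i × I^B i: posterior weight 1; P(next child type AB) = 1/4.
Weighted sum = 1/4.

1/4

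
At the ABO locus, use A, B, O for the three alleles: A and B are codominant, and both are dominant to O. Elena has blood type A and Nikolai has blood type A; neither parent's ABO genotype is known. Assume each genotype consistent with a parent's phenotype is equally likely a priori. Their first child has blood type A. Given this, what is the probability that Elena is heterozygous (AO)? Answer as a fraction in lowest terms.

7/15

Possible genotypes: Elena ∈ {AA, AO}; Nikolai ∈ {AA, AO}.
Weight each parental genotype pair by prior × P(type-A child):
  AA × AA: posterior weight 4/15.
  AA × AO: posterior weight 4/15.
  AO × AA: posterior weight 4/15.
  AO × AO: posterior weight 1/5.
Sum the posterior weight over pairs where Elena is AO: 7/15.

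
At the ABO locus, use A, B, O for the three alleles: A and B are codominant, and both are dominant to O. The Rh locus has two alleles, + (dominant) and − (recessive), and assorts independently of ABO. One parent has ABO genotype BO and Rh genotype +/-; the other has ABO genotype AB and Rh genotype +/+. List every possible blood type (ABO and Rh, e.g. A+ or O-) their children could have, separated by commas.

A+, B+, AB+

Gametes from BO × AB give offspring ABO genotypes AB, AO, BB, BO, i.e. phenotypes A, B, AB.
Rh cross +/- × +/+ → phenotypes Rh+.
Combining independently: A+, B+, AB+.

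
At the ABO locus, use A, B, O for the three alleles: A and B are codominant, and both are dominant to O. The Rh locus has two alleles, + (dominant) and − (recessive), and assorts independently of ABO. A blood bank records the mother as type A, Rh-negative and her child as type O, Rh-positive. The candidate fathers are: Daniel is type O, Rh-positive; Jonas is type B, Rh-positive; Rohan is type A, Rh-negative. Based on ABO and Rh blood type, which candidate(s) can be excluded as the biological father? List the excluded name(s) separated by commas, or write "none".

Rohan

A candidate is excluded only if no genotype consistent with his phenotype could produce a type O, Rh-positive child with a type A, Rh-negative mother.
Rohan (type A, Rh-): no genotype consistent with that phenotype can produce a type-O Rh+ child with a type-A mother.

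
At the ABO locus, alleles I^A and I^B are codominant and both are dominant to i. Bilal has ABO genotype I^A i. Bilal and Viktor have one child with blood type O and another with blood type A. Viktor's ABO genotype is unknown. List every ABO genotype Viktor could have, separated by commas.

I^A i, I^B i, i i

For each candidate genotype of Viktor, check whether crossing it with I^A i can produce every observed child phenotype.
  I^A I^A → possible child types {A} ✗
  I^A I^B → possible child types {A, B, AB} ✗
  I^A i → possible child types {O, A} ✓
  I^B I^B → possible child types {B, AB} ✗
  I^B i → possible child types {O, A, B, AB} ✓
  i i → possible child types {O, A} ✓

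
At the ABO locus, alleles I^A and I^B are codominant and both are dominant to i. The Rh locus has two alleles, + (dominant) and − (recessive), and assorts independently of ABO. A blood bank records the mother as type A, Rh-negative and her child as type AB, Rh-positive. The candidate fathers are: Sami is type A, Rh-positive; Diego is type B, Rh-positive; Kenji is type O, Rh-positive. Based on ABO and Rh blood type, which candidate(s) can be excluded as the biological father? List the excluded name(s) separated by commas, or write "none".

Sami, Kenji

A candidate is excluded only if no genotype consistent with his phenotype could produce a type AB, Rh-positive child with a type A, Rh-negative mother.
Sami (type A, Rh+): no genotype consistent with that phenotype can produce a type-AB Rh+ child with a type-A mother.
Kenji (type O, Rh+): no genotype consistent with that phenotype can produce a type-AB Rh+ child with a type-A mother.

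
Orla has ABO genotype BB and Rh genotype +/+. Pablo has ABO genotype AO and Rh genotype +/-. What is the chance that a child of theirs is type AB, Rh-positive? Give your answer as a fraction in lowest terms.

1/2

ABO cross BB × AO → offspring phenotypes: 1/2 B, 1/2 AB.
Rh cross +/+ × +/- → 1 Rh+.
Independent loci: P(type AB, Rh-positive) = 1/2 × 1 = 1/2.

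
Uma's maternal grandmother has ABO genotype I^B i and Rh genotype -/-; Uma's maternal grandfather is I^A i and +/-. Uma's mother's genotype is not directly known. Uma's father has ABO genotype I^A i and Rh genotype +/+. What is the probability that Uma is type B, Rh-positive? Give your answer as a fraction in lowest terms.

Uma's mother's ABO genotype from I^B i × I^A i: 1/4 I^A I^B, 1/4 I^A i, 1/4 I^B i, 1/4 i i.
Crossing each possibility with the father I^A i and summing P(type B): 1/4·1/4 + 1/4·0 + 1/4·1/4 + 1/4·0 = 1/8.
Similarly for Rh via the mother's Rh distribution: P(Rh+) = 1.
Independent loci: 1/8 × 1 = 1/8.

1/8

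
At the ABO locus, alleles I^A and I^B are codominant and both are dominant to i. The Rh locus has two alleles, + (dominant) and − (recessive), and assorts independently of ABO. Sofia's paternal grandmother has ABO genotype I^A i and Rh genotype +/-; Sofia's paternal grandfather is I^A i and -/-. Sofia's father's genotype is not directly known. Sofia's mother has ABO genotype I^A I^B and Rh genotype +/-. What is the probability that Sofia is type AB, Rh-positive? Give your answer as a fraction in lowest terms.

5/32

Sofia's father's ABO genotype from I^A i × I^A i: 1/4 I^A I^A, 1/2 I^A i, 1/4 i i.
Crossing each possibility with the mother I^A I^B and summing P(type AB): 1/4·1/2 + 1/2·1/4 + 1/4·0 = 1/4.
Similarly for Rh via the father's Rh distribution: P(Rh+) = 5/8.
Independent loci: 1/4 × 5/8 = 5/32.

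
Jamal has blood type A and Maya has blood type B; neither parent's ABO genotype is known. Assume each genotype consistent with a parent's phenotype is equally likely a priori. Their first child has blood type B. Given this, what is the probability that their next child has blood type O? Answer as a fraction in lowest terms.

1/12

Possible genotypes: Jamal ∈ {AA, AO}; Maya ∈ {BB, BO}.
Weight each parental genotype pair by prior × P(type-B child):
  AO × BB: posterior weight 2/3; P(next child type O) = 0.
  AO × BO: posterior weight 1/3; P(next child type O) = 1/4.
Weighted sum = 1/12.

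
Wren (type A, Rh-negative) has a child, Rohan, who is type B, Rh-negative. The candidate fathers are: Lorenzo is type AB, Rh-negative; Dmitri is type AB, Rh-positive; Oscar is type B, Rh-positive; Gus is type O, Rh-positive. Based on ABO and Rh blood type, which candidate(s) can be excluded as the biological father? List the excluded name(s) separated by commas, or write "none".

A candidate is excluded only if no genotype consistent with his phenotype could produce a type B, Rh-negative child with a type A, Rh-negative mother.
Gus (type O, Rh+): no genotype consistent with that phenotype can produce a type-B Rh- child with a type-A mother.

Gus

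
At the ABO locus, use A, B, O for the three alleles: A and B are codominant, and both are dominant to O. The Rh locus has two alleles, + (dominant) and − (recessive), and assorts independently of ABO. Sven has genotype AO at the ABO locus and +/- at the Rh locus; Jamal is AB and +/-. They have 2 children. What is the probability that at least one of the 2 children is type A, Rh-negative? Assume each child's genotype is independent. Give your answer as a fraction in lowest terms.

15/64

ABO cross AO × AB → 1/2 A, 1/4 B, 1/4 AB.
Rh cross +/- × +/- → 3/4 Rh+, 1/4 Rh-; so P(type A, Rh-negative) = 1/2 × 1/4 = 1/8 per child.
P(none) = (7/8)^2 = 49/64; P(at least one) = 1 − 49/64 = 15/64.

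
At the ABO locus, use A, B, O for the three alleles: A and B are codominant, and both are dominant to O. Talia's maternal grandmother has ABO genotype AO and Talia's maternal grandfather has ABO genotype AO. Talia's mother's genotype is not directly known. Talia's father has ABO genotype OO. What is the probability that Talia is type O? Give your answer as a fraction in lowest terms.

Talia's mother's ABO genotype from AO × AO: 1/4 AA, 1/2 AO, 1/4 OO.
Crossing each possibility with the father OO and summing P(type O): 1/4·0 + 1/2·1/2 + 1/4·1 = 1/2.

1/2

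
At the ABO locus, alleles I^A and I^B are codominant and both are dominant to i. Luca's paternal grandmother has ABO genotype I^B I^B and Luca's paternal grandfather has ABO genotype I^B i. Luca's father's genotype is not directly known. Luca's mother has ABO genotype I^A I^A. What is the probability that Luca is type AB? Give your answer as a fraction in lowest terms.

3/4

Luca's father's ABO genotype from I^B I^B × I^B i: 1/2 I^B I^B, 1/2 I^B i.
Crossing each possibility with the mother I^A I^A and summing P(type AB): 1/2·1 + 1/2·1/2 = 3/4.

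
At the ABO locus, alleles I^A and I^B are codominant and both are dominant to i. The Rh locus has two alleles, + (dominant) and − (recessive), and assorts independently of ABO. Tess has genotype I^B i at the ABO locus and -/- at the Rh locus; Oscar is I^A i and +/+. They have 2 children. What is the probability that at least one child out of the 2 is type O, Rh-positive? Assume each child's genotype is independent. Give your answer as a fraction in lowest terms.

ABO cross I^B i × I^A i → 1/4 O, 1/4 A, 1/4 B, 1/4 AB.
Rh cross -/- × +/+ → 1 Rh+; so P(type O, Rh-positive) = 1/4 × 1 = 1/4 per child.
P(none) = (3/4)^2 = 9/16; P(at least one) = 1 − 9/16 = 7/16.

7/16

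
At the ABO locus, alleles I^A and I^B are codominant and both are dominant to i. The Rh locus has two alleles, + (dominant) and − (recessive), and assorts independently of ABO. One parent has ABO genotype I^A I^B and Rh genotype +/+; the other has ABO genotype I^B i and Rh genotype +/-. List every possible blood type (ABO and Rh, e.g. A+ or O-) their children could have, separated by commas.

Gametes from I^A I^B × I^B i give offspring ABO genotypes I^A I^B, I^A i, I^B I^B, I^B i, i.e. phenotypes A, B, AB.
Rh cross +/+ × +/- → phenotypes Rh+.
Combining independently: A+, B+, AB+.

A+, B+, AB+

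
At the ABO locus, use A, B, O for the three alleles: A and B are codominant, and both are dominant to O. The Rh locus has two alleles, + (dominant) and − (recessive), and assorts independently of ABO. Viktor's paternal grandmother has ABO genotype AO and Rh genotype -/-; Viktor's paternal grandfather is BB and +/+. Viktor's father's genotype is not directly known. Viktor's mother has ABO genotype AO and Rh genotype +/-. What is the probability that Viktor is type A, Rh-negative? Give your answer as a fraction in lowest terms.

3/32

Viktor's father's ABO genotype from AO × BB: 1/2 AB, 1/2 BO.
Crossing each possibility with the mother AO and summing P(type A): 1/2·1/2 + 1/2·1/4 = 3/8.
Similarly for Rh via the father's Rh distribution: P(Rh-) = 1/4.
Independent loci: 3/8 × 1/4 = 3/32.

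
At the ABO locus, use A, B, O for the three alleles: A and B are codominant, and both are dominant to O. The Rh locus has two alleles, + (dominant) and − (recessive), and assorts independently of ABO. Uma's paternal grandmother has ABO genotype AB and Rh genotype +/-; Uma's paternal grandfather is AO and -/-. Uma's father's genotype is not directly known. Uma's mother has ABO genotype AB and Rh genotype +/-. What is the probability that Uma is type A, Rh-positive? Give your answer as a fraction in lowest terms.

15/64

Uma's father's ABO genotype from AB × AO: 1/4 AA, 1/4 AB, 1/4 AO, 1/4 BO.
Crossing each possibility with the mother AB and summing P(type A): 1/4·1/2 + 1/4·1/4 + 1/4·1/2 + 1/4·1/4 = 3/8.
Similarly for Rh via the father's Rh distribution: P(Rh+) = 5/8.
Independent loci: 3/8 × 5/8 = 15/64.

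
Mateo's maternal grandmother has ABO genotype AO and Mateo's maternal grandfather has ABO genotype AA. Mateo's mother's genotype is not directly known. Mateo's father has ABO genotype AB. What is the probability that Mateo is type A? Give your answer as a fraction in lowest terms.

Mateo's mother's ABO genotype from AO × AA: 1/2 AA, 1/2 AO.
Crossing each possibility with the father AB and summing P(type A): 1/2·1/2 + 1/2·1/2 = 1/2.

1/2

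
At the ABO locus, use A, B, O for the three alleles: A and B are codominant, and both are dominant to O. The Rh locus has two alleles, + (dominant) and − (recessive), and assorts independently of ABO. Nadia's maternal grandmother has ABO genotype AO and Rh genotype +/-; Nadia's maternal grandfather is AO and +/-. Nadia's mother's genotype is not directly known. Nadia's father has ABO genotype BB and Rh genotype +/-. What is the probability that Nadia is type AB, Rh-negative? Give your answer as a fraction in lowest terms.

Nadia's mother's ABO genotype from AO × AO: 1/4 AA, 1/2 AO, 1/4 OO.
Crossing each possibility with the father BB and summing P(type AB): 1/4·1 + 1/2·1/2 + 1/4·0 = 1/2.
Similarly for Rh via the mother's Rh distribution: P(Rh-) = 1/4.
Independent loci: 1/2 × 1/4 = 1/8.

1/8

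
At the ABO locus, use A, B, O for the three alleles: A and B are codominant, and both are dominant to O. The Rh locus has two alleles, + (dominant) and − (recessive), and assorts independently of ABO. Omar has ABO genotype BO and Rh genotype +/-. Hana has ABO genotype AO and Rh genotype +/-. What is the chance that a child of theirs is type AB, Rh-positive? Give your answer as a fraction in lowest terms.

ABO cross BO × AO → offspring phenotypes: 1/4 O, 1/4 A, 1/4 B, 1/4 AB.
Rh cross +/- × +/- → 3/4 Rh+, 1/4 Rh-.
Independent loci: P(type AB, Rh-positive) = 1/4 × 3/4 = 3/16.

3/16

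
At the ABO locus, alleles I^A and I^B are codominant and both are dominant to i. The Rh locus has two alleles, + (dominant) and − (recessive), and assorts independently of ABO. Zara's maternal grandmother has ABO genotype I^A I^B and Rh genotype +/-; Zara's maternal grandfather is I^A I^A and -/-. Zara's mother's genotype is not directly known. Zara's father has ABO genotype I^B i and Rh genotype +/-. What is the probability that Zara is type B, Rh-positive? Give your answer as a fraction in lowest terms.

Zara's mother's ABO genotype from I^A I^B × I^A I^A: 1/2 I^A I^A, 1/2 I^A I^B.
Crossing each possibility with the father I^B i and summing P(type B): 1/2·0 + 1/2·1/2 = 1/4.
Similarly for Rh via the mother's Rh distribution: P(Rh+) = 5/8.
Independent loci: 1/4 × 5/8 = 5/32.

5/32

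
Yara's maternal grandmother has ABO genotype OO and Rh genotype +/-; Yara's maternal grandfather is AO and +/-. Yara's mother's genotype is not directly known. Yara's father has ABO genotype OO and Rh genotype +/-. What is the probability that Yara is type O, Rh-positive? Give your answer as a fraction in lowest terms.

9/16

Yara's mother's ABO genotype from OO × AO: 1/2 AO, 1/2 OO.
Crossing each possibility with the father OO and summing P(type O): 1/2·1/2 + 1/2·1 = 3/4.
Similarly for Rh via the mother's Rh distribution: P(Rh+) = 3/4.
Independent loci: 3/4 × 3/4 = 9/16.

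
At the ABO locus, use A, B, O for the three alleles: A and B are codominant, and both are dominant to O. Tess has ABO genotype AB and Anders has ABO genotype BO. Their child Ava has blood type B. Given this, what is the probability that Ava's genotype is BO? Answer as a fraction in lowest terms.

Cross AB × BO → 1/4 AB, 1/4 AO, 1/4 BB, 1/4 BO.
Type-B genotypes among offspring: BB (1/4), BO (1/4); total 1/2.
P(BO | type B) = (1/4) / (1/2) = 1/2.

1/2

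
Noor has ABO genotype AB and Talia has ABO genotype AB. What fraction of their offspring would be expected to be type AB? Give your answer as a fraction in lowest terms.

1/2

ABO cross AB × AB → offspring phenotypes: 1/4 A, 1/4 B, 1/2 AB.
So P(type AB) = 1/2.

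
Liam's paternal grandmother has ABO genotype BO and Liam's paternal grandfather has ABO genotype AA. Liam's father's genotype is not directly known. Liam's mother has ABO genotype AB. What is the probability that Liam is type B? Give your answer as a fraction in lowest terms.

1/4

Liam's father's ABO genotype from BO × AA: 1/2 AB, 1/2 AO.
Crossing each possibility with the mother AB and summing P(type B): 1/2·1/4 + 1/2·1/4 = 1/4.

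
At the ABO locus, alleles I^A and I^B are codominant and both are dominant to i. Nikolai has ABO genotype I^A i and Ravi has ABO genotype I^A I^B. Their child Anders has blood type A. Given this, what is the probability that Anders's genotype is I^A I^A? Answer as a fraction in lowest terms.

1/2

Cross I^A i × I^A I^B → 1/4 I^A I^A, 1/4 I^A I^B, 1/4 I^A i, 1/4 I^B i.
Type-A genotypes among offspring: I^A I^A (1/4), I^A i (1/4); total 1/2.
P(I^A I^A | type A) = (1/4) / (1/2) = 1/2.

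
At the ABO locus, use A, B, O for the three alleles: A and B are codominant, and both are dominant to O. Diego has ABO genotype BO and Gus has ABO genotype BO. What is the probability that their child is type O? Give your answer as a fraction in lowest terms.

1/4

ABO cross BO × BO → offspring phenotypes: 1/4 O, 3/4 B.
So P(type O) = 1/4.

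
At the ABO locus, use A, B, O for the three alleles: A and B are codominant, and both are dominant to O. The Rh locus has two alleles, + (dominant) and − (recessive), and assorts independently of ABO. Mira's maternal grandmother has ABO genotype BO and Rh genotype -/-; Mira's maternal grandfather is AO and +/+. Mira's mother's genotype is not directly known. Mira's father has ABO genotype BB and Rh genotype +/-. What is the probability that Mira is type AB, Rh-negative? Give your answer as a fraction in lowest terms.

Mira's mother's ABO genotype from BO × AO: 1/4 AB, 1/4 AO, 1/4 BO, 1/4 OO.
Crossing each possibility with the father BB and summing P(type AB): 1/4·1/2 + 1/4·1/2 + 1/4·0 + 1/4·0 = 1/4.
Similarly for Rh via the mother's Rh distribution: P(Rh-) = 1/4.
Independent loci: 1/4 × 1/4 = 1/16.

1/16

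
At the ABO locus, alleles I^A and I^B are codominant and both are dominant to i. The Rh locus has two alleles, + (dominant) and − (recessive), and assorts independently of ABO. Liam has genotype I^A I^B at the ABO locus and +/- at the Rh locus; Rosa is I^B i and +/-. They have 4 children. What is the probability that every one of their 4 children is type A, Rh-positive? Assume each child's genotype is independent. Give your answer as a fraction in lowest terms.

81/65536

ABO cross I^A I^B × I^B i → 1/4 A, 1/2 B, 1/4 AB.
Rh cross +/- × +/- → 3/4 Rh+, 1/4 Rh-; so P(type A, Rh-positive) = 1/4 × 3/4 = 3/16 per child.
All 4 independent: (3/16)^4 = 81/65536.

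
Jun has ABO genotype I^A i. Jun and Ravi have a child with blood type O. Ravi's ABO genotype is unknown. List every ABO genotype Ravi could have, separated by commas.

I^A i, I^B i, i i

For each candidate genotype of Ravi, check whether crossing it with I^A i can produce every observed child phenotype.
  I^A I^A → possible child types {A} ✗
  I^A I^B → possible child types {A, B, AB} ✗
  I^A i → possible child types {O, A} ✓
  I^B I^B → possible child types {B, AB} ✗
  I^B i → possible child types {O, A, B, AB} ✓
  i i → possible child types {O, A} ✓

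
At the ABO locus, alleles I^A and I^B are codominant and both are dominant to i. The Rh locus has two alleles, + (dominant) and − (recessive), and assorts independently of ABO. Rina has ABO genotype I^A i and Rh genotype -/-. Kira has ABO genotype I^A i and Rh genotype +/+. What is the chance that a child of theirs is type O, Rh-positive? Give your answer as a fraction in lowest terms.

ABO cross I^A i × I^A i → offspring phenotypes: 1/4 O, 3/4 A.
Rh cross -/- × +/+ → 1 Rh+.
Independent loci: P(type O, Rh-positive) = 1/4 × 1 = 1/4.

1/4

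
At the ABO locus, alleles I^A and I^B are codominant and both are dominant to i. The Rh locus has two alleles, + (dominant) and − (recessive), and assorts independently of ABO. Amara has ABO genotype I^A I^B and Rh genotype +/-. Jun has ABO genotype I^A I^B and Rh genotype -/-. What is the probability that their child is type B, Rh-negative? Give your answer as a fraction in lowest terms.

ABO cross I^A I^B × I^A I^B → offspring phenotypes: 1/4 A, 1/4 B, 1/2 AB.
Rh cross +/- × -/- → 1/2 Rh+, 1/2 Rh-.
Independent loci: P(type B, Rh-negative) = 1/4 × 1/2 = 1/8.

1/8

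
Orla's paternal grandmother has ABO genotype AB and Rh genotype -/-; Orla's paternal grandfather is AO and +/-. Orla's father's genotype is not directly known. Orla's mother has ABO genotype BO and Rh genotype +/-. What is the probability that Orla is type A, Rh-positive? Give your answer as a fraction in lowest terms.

5/32

Orla's father's ABO genotype from AB × AO: 1/4 AA, 1/4 AB, 1/4 AO, 1/4 BO.
Crossing each possibility with the mother BO and summing P(type A): 1/4·1/2 + 1/4·1/4 + 1/4·1/4 + 1/4·0 = 1/4.
Similarly for Rh via the father's Rh distribution: P(Rh+) = 5/8.
Independent loci: 1/4 × 5/8 = 5/32.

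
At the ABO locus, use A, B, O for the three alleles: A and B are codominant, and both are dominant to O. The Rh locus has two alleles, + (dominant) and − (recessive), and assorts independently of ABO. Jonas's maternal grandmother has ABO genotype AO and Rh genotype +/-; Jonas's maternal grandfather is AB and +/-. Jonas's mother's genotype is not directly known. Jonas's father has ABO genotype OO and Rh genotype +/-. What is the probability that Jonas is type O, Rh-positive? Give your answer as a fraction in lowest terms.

3/16

Jonas's mother's ABO genotype from AO × AB: 1/4 AA, 1/4 AB, 1/4 AO, 1/4 BO.
Crossing each possibility with the father OO and summing P(type O): 1/4·0 + 1/4·0 + 1/4·1/2 + 1/4·1/2 = 1/4.
Similarly for Rh via the mother's Rh distribution: P(Rh+) = 3/4.
Independent loci: 1/4 × 3/4 = 3/16.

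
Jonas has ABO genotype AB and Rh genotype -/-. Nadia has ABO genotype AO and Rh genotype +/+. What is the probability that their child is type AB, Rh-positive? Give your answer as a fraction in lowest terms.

1/4

ABO cross AB × AO → offspring phenotypes: 1/2 A, 1/4 B, 1/4 AB.
Rh cross -/- × +/+ → 1 Rh+.
Independent loci: P(type AB, Rh-positive) = 1/4 × 1 = 1/4.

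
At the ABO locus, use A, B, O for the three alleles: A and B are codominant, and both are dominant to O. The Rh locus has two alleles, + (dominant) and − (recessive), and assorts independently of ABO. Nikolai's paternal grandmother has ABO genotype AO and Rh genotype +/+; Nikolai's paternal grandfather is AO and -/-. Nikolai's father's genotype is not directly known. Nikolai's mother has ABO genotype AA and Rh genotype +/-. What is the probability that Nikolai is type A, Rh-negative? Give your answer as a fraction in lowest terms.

1/4

Nikolai's father's ABO genotype from AO × AO: 1/4 AA, 1/2 AO, 1/4 OO.
Crossing each possibility with the mother AA and summing P(type A): 1/4·1 + 1/2·1 + 1/4·1 = 1.
Similarly for Rh via the father's Rh distribution: P(Rh-) = 1/4.
Independent loci: 1 × 1/4 = 1/4.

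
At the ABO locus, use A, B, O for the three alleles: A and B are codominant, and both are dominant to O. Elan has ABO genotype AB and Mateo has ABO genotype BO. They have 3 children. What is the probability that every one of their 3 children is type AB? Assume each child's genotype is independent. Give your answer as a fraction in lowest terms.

ABO cross AB × BO → 1/4 A, 1/2 B, 1/4 AB.
So P(type AB) = 1/4 per child.
All 3 independent: (1/4)^3 = 1/64.

1/64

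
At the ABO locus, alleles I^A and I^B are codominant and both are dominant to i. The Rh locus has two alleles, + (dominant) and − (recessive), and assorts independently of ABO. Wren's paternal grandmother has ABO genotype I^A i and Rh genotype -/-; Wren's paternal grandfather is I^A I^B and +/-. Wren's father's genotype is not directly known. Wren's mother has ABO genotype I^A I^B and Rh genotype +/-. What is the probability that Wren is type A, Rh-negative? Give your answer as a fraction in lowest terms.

Wren's father's ABO genotype from I^A i × I^A I^B: 1/4 I^A I^A, 1/4 I^A I^B, 1/4 I^A i, 1/4 I^B i.
Crossing each possibility with the mother I^A I^B and summing P(type A): 1/4·1/2 + 1/4·1/4 + 1/4·1/2 + 1/4·1/4 = 3/8.
Similarly for Rh via the father's Rh distribution: P(Rh-) = 3/8.
Independent loci: 3/8 × 3/8 = 9/64.

9/64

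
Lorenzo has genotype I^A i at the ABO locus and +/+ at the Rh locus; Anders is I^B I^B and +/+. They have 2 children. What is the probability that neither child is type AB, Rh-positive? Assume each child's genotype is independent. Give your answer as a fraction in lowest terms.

ABO cross I^A i × I^B I^B → 1/2 B, 1/2 AB.
Rh cross +/+ × +/+ → 1 Rh+; so P(type AB, Rh-positive) = 1/2 × 1 = 1/2 per child.
P(not type AB, Rh-positive) = 1/2 for one child; (1/2)^2 = 1/4.

1/4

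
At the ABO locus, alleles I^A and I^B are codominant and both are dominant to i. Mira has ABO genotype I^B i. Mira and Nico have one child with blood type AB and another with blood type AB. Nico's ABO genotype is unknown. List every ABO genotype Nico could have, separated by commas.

For each candidate genotype of Nico, check whether crossing it with I^B i can produce every observed child phenotype.
  I^A I^A → possible child types {A, AB} ✓
  I^A I^B → possible child types {A, B, AB} ✓
  I^A i → possible child types {O, A, B, AB} ✓
  I^B I^B → possible child types {B} ✗
  I^B i → possible child types {O, B} ✗
  i i → possible child types {O, B} ✗

I^A I^A, I^A I^B, I^A i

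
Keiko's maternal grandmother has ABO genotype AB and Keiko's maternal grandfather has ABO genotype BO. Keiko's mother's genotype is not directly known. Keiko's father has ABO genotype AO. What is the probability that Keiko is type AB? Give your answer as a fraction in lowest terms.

Keiko's mother's ABO genotype from AB × BO: 1/4 AB, 1/4 AO, 1/4 BB, 1/4 BO.
Crossing each possibility with the father AO and summing P(type AB): 1/4·1/4 + 1/4·0 + 1/4·1/2 + 1/4·1/4 = 1/4.

1/4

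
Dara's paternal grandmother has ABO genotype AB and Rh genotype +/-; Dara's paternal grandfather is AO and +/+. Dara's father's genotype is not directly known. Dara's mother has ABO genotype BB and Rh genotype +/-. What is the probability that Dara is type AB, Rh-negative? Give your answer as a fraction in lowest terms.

Dara's father's ABO genotype from AB × AO: 1/4 AA, 1/4 AB, 1/4 AO, 1/4 BO.
Crossing each possibility with the mother BB and summing P(type AB): 1/4·1 + 1/4·1/2 + 1/4·1/2 + 1/4·0 = 1/2.
Similarly for Rh via the father's Rh distribution: P(Rh-) = 1/8.
Independent loci: 1/2 × 1/8 = 1/16.

1/16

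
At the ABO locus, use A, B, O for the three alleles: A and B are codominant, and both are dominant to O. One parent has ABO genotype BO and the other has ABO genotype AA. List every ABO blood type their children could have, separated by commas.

A, AB

Gametes from BO × AA give offspring ABO genotypes AB, AO, i.e. phenotypes A, AB.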